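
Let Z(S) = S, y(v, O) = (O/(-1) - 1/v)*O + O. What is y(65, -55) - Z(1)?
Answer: -40042/13 ≈ -3080.2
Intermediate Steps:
y(v, O) = O + O*(-O - 1/v) (y(v, O) = (O*(-1) - 1/v)*O + O = (-O - 1/v)*O + O = O*(-O - 1/v) + O = O + O*(-O - 1/v))
y(65, -55) - Z(1) = (-55 - 1*(-55)**2 - 1*(-55)/65) - 1*1 = (-55 - 1*3025 - 1*(-55)*1/65) - 1 = (-55 - 3025 + 11/13) - 1 = -40029/13 - 1 = -40042/13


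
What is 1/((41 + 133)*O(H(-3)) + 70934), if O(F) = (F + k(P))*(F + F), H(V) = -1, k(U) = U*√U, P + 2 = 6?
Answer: 1/68498 ≈ 1.4599e-5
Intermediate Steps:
P = 4 (P = -2 + 6 = 4)
k(U) = U^(3/2)
O(F) = 2*F*(8 + F) (O(F) = (F + 4^(3/2))*(F + F) = (F + 8)*(2*F) = (8 + F)*(2*F) = 2*F*(8 + F))
1/((41 + 133)*O(H(-3)) + 70934) = 1/((41 + 133)*(2*(-1)*(8 - 1)) + 70934) = 1/(174*(2*(-1)*7) + 70934) = 1/(174*(-14) + 70934) = 1/(-2436 + 70934) = 1/68498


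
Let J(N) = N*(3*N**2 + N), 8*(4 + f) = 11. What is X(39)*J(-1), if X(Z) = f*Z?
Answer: 819/4 ≈ 204.75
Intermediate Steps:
f = -21/8 (f = -4 + (1/8)*11 = -4 + 11/8 = -21/8 ≈ -2.6250)
X(Z) = -21*Z/8
J(N) = N*(N + 3*N**2)
X(39)*J(-1) = (-21/8*39)*((-1)**2*(1 + 3*(-1))) = -819*(1 - 3)/8 = -819*(-2)/8 = -819/8*(-2) = 819/4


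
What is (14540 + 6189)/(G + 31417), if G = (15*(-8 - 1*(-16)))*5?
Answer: 20729/32017 ≈ 0.64744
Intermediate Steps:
G = 600 (G = (15*(-8 + 16))*5 = (15*8)*5 = 120*5 = 600)
(14540 + 6189)/(G + 31417) = (14540 + 6189)/(600 + 31417) = 20729/32017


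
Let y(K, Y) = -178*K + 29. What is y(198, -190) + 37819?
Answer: 2604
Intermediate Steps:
y(K, Y) = 29 - 178*K
y(198, -190) + 37819 = (29 - 178*198) + 37819 = (29 - 35244) + 37819 = -35215 + 37819 = 2604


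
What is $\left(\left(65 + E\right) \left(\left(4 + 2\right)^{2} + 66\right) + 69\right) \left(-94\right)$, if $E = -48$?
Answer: $-169482$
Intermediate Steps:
$\left(\left(65 + E\right) \left(\left(4 + 2\right)^{2} + 66\right) + 69\right) \left(-94\right) = \left(\left(65 - 48\right) \left(\left(4 + 2\right)^{2} + 66\right) + 69\right) \left(-94\right) = \left(17 \left(6^{2} + 66\right) + 69\right) \left(-94\right) = \left(17 \left(36 + 66\right) + 69\right) \left(-94\right) = \left(17 \cdot 102 + 69\right) \left(-94\right) = \left(1734 + 69\right) \left(-94\right) = 1803 \left(-94\right) = -169482$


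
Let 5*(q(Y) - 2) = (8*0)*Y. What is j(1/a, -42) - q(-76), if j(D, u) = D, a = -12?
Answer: -25/12 ≈ -2.0833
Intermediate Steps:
q(Y) = 2 (q(Y) = 2 + ((8*0)*Y)/5 = 2 + (0*Y)/5 = 2 + (1/5)*0 = 2 + 0 = 2)
j(1/a, -42) - q(-76) = 1/(-12) - 1*2 = -1/12 - 2 = -25/12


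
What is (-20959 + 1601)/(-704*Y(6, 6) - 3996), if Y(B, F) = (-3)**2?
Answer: 9679/5166 ≈ 1.8736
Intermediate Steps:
Y(B, F) = 9
(-20959 + 1601)/(-704*Y(6, 6) - 3996) = (-20959 + 1601)/(-704*9 - 3996) = -19358/(-6336 - 3996) = -19358/(-10332) = -19358*(-1/10332) = 9679/5166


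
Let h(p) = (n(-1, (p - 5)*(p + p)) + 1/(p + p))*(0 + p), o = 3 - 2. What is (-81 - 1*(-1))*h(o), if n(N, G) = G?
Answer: 600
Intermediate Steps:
o = 1
h(p) = p*(1/(2*p) + 2*p*(-5 + p)) (h(p) = ((p - 5)*(p + p) + 1/(p + p))*(0 + p) = ((-5 + p)*(2*p) + 1/(2*p))*p = (2*p*(-5 + p) + 1/(2*p))*p = (1/(2*p) + 2*p*(-5 + p))*p = p*(1/(2*p) + 2*p*(-5 + p)))
(-81 - 1*(-1))*h(o) = (-81 - 1*(-1))*(½ + 2*1²*(-5 + 1)) = (-81 + 1)*(½ + 2*1*(-4)) = -80*(½ - 8) = -80*(-15/2) = 600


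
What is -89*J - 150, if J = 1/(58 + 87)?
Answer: -21839/145 ≈ -150.61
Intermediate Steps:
J = 1/145 ≈ 0.0068966
-89*J - 150 = -89*1/145 - 150 = -89/145 - 150 = -21839/145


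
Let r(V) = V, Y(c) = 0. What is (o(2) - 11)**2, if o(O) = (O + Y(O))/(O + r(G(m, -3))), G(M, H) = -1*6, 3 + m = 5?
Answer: 529/4 ≈ 132.25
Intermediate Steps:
m = 2 (m = -3 + 5 = 2)
G(M, H) = -6
o(O) = O/(-6 + O) (o(O) = (O + 0)/(O - 6) = O/(-6 + O))
(o(2) - 11)**2 = (2/(-6 + 2) - 11)**2 = (2/(-4) - 11)**2 = (2*(-1/4) - 11)**2 = (-1/2 - 11)**2 = (-23/2)**2 = 529/4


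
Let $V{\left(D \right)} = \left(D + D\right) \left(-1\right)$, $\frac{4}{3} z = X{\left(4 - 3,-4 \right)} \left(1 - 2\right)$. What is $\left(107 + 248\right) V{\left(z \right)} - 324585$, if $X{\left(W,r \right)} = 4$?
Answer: $-322455$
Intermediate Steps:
$z = -3$ ($z = \frac{3 \cdot 4 \left(1 - 2\right)}{4} = \frac{3 \cdot 4 \left(-1\right)}{4} = \frac{3}{4} \left(-4\right) = -3$)
$V{\left(D \right)} = - 2 D$ ($V{\left(D \right)} = 2 D \left(-1\right) = - 2 D$)
$\left(107 + 248\right) V{\left(z \right)} - 324585 = \left(107 + 248\right) \left(\left(-2\right) \left(-3\right)\right) - 324585 = 355 \cdot 6 - 324585 = 2130 - 324585 = -322455$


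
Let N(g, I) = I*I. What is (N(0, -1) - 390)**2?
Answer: 151321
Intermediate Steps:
N(g, I) = I**2
(N(0, -1) - 390)**2 = ((-1)**2 - 390)**2 = (1 - 390)**2 = (-389)**2 = 151321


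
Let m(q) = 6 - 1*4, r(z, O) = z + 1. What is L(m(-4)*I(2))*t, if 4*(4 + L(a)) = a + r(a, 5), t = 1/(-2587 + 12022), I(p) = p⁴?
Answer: 49/37740 ≈ 0.0012984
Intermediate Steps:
r(z, O) = 1 + z
m(q) = 2 (m(q) = 6 - 4 = 2)
t = 1/9435 ≈ 0.00010599
L(a) = -15/4 + a/2 (L(a) = -4 + (a + (1 + a))/4 = -4 + (1 + 2*a)/4 = -4 + (¼ + a/2) = -15/4 + a/2)
L(m(-4)*I(2))*t = (-15/4 + (2*2⁴)/2)*(1/9435) = (-15/4 + (2*16)/2)*(1/9435) = (-15/4 + (½)*32)*(1/9435) = (-15/4 + 16)*(1/9435) = (49/4)*(1/9435) = 49/37740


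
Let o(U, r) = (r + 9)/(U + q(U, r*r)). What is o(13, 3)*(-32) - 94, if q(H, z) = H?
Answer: -1414/13 ≈ -108.77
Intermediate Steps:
o(U, r) = (9 + r)/(2*U) (o(U, r) = (r + 9)/(U + U) = (9 + r)/((2*U)) = (9 + r)*(1/(2*U)) = (9 + r)/(2*U))
o(13, 3)*(-32) - 94 = ((1/2)*(9 + 3)/13)*(-32) - 94 = ((1/2)*(1/13)*12)*(-32) - 94 = (6/13)*(-32) - 94 = -192/13 - 94 = -1414/13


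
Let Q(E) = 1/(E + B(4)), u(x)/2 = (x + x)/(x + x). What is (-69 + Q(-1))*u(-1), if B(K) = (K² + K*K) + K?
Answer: -4828/35 ≈ -137.94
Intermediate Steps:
u(x) = 2 (u(x) = 2*((x + x)/(x + x)) = 2*((2*x)/((2*x))) = 2*((2*x)*(1/(2*x))) = 2*1 = 2)
B(K) = K + 2*K² (B(K) = (K² + K²) + K = 2*K² + K = K + 2*K²)
Q(E) = 1/(36 + E) (Q(E) = 1/(E + 4*(1 + 2*4)) = 1/(E + 4*(1 + 8)) = 1/(E + 4*9) = 1/(E + 36) = 1/(36 + E))
(-69 + Q(-1))*u(-1) = (-69 + 1/(36 - 1))*2 = (-69 + 1/35)*2 = -2414/35*2 = -4828/35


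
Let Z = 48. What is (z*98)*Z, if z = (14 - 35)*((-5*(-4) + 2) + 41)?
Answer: -6223392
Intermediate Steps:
z = -1323 (z = -21*((20 + 2) + 41) = -21*(22 + 41) = -21*63 = -1323)
(z*98)*Z = -1323*98*48 = -129654*48 = -6223392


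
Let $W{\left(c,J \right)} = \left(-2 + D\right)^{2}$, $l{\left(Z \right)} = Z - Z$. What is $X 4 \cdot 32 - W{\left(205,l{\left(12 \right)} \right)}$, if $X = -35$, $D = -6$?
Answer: $-4544$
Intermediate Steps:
$l{\left(Z \right)} = 0$
$W{\left(c,J \right)} = 64$ ($W{\left(c,J \right)} = \left(-2 - 6\right)^{2} = \left(-8\right)^{2} = 64$)
$X 4 \cdot 32 - W{\left(205,l{\left(12 \right)} \right)} = \left(-35\right) 4 \cdot 32 - 64 = \left(-140\right) 32 - 64 = -4480 - 64 = -4544$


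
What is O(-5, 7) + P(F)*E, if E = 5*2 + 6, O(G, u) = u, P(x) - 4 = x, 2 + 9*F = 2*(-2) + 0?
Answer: 181/3 ≈ 60.333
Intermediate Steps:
F = -⅔ (F = -2/9 + (2*(-2) + 0)/9 = -2/9 + (-4 + 0)/9 = -2/9 + (⅑)*(-4) = -2/9 - 4/9 = -⅔ ≈ -0.66667)
P(x) = 4 + x
E = 16 (E = 10 + 6 = 16)
O(-5, 7) + P(F)*E = 7 + (4 - ⅔)*16 = 7 + (10/3)*16 = 7 + 160/3 = 181/3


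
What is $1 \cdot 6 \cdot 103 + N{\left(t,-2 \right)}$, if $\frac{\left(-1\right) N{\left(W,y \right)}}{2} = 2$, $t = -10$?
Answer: $614$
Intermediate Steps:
$N{\left(W,y \right)} = -4$ ($N{\left(W,y \right)} = \left(-2\right) 2 = -4$)
$1 \cdot 6 \cdot 103 + N{\left(t,-2 \right)} = 1 \cdot 6 \cdot 103 - 4 = 6 \cdot 103 - 4 = 618 - 4 = 614$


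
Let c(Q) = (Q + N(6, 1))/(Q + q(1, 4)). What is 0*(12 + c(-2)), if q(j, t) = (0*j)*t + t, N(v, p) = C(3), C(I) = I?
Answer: 0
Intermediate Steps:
N(v, p) = 3
q(j, t) = t (q(j, t) = 0*t + t = 0 + t = t)
c(Q) = (3 + Q)/(4 + Q) (c(Q) = (Q + 3)/(Q + 4) = (3 + Q)/(4 + Q))
0*(12 + c(-2)) = 0*(12 + (3 - 2)/(4 - 2)) = 0*(12 + 1/2) = 0*(25/2) = 0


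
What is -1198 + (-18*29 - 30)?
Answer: -1750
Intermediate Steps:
-1198 + (-18*29 - 30) = -1198 + (-522 - 30) = -1198 - 552 = -1750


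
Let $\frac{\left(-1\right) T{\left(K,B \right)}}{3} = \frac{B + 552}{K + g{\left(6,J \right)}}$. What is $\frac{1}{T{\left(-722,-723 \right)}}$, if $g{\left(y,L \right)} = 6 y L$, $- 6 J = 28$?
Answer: $- \frac{890}{513} \approx -1.7349$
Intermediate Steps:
$J = - \frac{14}{3}$ ($J = \left(- \frac{1}{6}\right) 28 = - \frac{14}{3} \approx -4.6667$)
$g{\left(y,L \right)} = 6 L y$
$T{\left(K,B \right)} = - \frac{3 \left(552 + B\right)}{-168 + K}$ ($T{\left(K,B \right)} = - 3 \frac{B + 552}{K + 6 \left(- \frac{14}{3}\right) 6} = - 3 \frac{552 + B}{K - 168} = - 3 \frac{552 + B}{-168 + K} = - \frac{3 \left(552 + B\right)}{-168 + K}$)
$\frac{1}{T{\left(-722,-723 \right)}} = \frac{1}{3 \frac{1}{-168 - 722} \left(-552 - -723\right)} = \frac{1}{3 \frac{1}{-890} \left(-552 + 723\right)} = \frac{1}{3 \left(- \frac{1}{890}\right) 171} = \frac{1}{- \frac{513}{890}} = - \frac{890}{513}$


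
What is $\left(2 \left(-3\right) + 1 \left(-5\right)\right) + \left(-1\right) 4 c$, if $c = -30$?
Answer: $109$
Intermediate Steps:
$\left(2 \left(-3\right) + 1 \left(-5\right)\right) + \left(-1\right) 4 c = \left(2 \left(-3\right) + 1 \left(-5\right)\right) + \left(-1\right) 4 \left(-30\right) = \left(-6 - 5\right) - -120 = -11 + 120 = 109$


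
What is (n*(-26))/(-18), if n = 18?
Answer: 26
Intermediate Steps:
(n*(-26))/(-18) = (18*(-26))/(-18) = -468*(-1/18) = 26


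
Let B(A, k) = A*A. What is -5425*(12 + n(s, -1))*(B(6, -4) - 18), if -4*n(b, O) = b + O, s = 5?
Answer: -1074150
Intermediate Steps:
B(A, k) = A²
n(b, O) = -O/4 - b/4 (n(b, O) = -(b + O)/4 = -(O + b)/4 = -O/4 - b/4)
-5425*(12 + n(s, -1))*(B(6, -4) - 18) = -5425*(12 + (-¼*(-1) - ¼*5))*(6² - 18) = -5425*(12 + (¼ - 5/4))*(36 - 18) = -5425*(12 - 1)*18 = -59675*18 = -5425*198 = -1074150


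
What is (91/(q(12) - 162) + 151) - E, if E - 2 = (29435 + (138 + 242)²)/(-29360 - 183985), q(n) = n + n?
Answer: 97586105/654258 ≈ 149.16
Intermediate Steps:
q(n) = 2*n
E = 5619/4741 (E = 2 + (29435 + (138 + 242)²)/(-29360 - 183985) = 2 + (29435 + 380²)/(-213345) = 2 + (29435 + 144400)*(-1/213345) = 2 + 173835*(-1/213345) = 2 - 3863/4741 = 5619/4741 ≈ 1.1852)
(91/(q(12) - 162) + 151) - E = (91/(2*12 - 162) + 151) - 1*5619/4741 = (91/(24 - 162) + 151) - 5619/4741 = (91/(-138) + 151) - 5619/4741 = (91*(-1/138) + 151) - 5619/4741 = (-91/138 + 151) - 5619/4741 = 20747/138 - 5619/4741 = 97586105/654258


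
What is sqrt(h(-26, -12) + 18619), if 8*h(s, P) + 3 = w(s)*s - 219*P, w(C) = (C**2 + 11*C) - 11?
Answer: 3*sqrt(31494)/4 ≈ 133.10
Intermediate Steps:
w(C) = -11 + C**2 + 11*C
h(s, P) = -3/8 - 219*P/8 + s*(-11 + s**2 + 11*s)/8 (h(s, P) = -3/8 + ((-11 + s**2 + 11*s)*s - 219*P)/8 = -3/8 + (s*(-11 + s**2 + 11*s) - 219*P)/8 = -3/8 + (-219*P + s*(-11 + s**2 + 11*s))/8 = -3/8 + (-219*P/8 + s*(-11 + s**2 + 11*s)/8) = -3/8 - 219*P/8 + s*(-11 + s**2 + 11*s)/8)
sqrt(h(-26, -12) + 18619) = sqrt((-3/8 - 219/8*(-12) + (1/8)*(-26)*(-11 + (-26)**2 + 11*(-26))) + 18619) = sqrt((-3/8 + 657/2 + (1/8)*(-26)*(-11 + 676 - 286)) + 18619) = sqrt((-3/8 + 657/2 + (1/8)*(-26)*379) + 18619) = sqrt((-3/8 + 657/2 - 4927/4) + 18619) = sqrt(-7229/8 + 18619) = sqrt(141723/8) = 3*sqrt(31494)/4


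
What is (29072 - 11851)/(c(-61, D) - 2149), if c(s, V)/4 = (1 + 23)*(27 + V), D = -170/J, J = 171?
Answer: 981597/19811 ≈ 49.548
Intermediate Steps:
D = -170/171 ≈ -0.99415
c(s, V) = 2592 + 96*V (c(s, V) = 4*((1 + 23)*(27 + V)) = 4*(24*(27 + V)) = 4*(648 + 24*V) = 2592 + 96*V)
(29072 - 11851)/(c(-61, D) - 2149) = (29072 - 11851)/((2592 + 96*(-170/171)) - 2149) = 17221/((2592 - 5440/57) - 2149) = 17221/(142304/57 - 2149) = 17221/(19811/57) = 17221*(57/19811) = 981597/19811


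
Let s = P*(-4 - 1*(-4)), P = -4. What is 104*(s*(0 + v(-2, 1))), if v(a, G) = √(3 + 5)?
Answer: 0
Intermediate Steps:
v(a, G) = 2*√2 (v(a, G) = √8 = 2*√2)
s = 0 (s = -4*(-4 - 1*(-4)) = -4*(-4 + 4) = -4*0 = 0)
104*(s*(0 + v(-2, 1))) = 104*(0*(0 + 2*√2)) = 104*(0*(2*√2)) = 104*0 = 0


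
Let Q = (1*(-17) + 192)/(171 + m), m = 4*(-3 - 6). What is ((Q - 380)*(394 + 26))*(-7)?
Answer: 10020500/9 ≈ 1.1134e+6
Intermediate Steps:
m = -36 (m = 4*(-9) = -36)
Q = 35/27 (Q = (1*(-17) + 192)/(171 - 36) = (-17 + 192)/135 = 175*(1/135) = 35/27 ≈ 1.2963)
((Q - 380)*(394 + 26))*(-7) = ((35/27 - 380)*(394 + 26))*(-7) = -10225/27*420*(-7) = -1431500/9*(-7) = 10020500/9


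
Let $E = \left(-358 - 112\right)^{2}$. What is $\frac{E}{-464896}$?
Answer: $- \frac{55225}{116224} \approx -0.47516$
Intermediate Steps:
$E = 220900$ ($E = \left(-470\right)^{2} = 220900$)
$\frac{E}{-464896} = \frac{220900}{-464896} = 220900 \left(- \frac{1}{464896}\right) = - \frac{55225}{116224}$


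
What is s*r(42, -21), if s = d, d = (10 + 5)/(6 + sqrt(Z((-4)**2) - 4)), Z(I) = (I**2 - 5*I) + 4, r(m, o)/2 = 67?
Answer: -603/7 + 402*sqrt(11)/7 ≈ 104.33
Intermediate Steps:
r(m, o) = 134 (r(m, o) = 2*67 = 134)
Z(I) = 4 + I**2 - 5*I
d = 15/(6 + 4*sqrt(11)) (d = (10 + 5)/(6 + sqrt((4 + ((-4)**2)**2 - 5*(-4)**2) - 4)) = 15/(6 + sqrt((4 + 16**2 - 5*16) - 4)) = 15/(6 + sqrt((4 + 256 - 80) - 4)) = 15/(6 + sqrt(180 - 4)) = 15/(6 + sqrt(176)) = 15/(6 + 4*sqrt(11)) ≈ 0.77855)
s = -9/14 + 3*sqrt(11)/7 ≈ 0.77855
s*r(42, -21) = (-9/14 + 3*sqrt(11)/7)*134 = -603/7 + 402*sqrt(11)/7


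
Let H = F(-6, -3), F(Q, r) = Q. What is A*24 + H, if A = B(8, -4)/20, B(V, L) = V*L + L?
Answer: -246/5 ≈ -49.200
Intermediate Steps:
B(V, L) = L + L*V (B(V, L) = L*V + L = L + L*V)
A = -9/5 (A = -4*(1 + 8)/20 = -4*9*(1/20) = -36*1/20 = -9/5 ≈ -1.8000)
H = -6
A*24 + H = -9/5*24 - 6 = -216/5 - 6 = -246/5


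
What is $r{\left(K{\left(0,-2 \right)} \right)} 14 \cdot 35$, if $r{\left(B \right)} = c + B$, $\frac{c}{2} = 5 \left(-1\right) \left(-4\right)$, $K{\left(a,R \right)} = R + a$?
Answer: $18620$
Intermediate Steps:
$c = 40$ ($c = 2 \cdot 5 \left(-1\right) \left(-4\right) = 2 \left(\left(-5\right) \left(-4\right)\right) = 2 \cdot 20 = 40$)
$r{\left(B \right)} = 40 + B$
$r{\left(K{\left(0,-2 \right)} \right)} 14 \cdot 35 = \left(40 + \left(-2 + 0\right)\right) 14 \cdot 35 = \left(40 - 2\right) 14 \cdot 35 = 38 \cdot 14 \cdot 35 = 532 \cdot 35 = 18620$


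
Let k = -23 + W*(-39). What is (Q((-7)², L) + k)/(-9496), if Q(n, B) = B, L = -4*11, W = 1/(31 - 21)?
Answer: 709/94960 ≈ 0.0074663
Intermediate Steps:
W = ⅒ (W = 1/10 = ⅒ ≈ 0.10000)
L = -44
k = -269/10 (k = -23 + (⅒)*(-39) = -23 - 39/10 = -269/10 ≈ -26.900)
(Q((-7)², L) + k)/(-9496) = (-44 - 269/10)/(-9496) = -709/10*(-1/9496) = 709/94960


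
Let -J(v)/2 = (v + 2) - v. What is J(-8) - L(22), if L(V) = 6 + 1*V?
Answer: -32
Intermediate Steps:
J(v) = -4 (J(v) = -2*((v + 2) - v) = -2*((2 + v) - v) = -2*2 = -4)
L(V) = 6 + V
J(-8) - L(22) = -4 - (6 + 22) = -4 - 1*28 = -4 - 28 = -32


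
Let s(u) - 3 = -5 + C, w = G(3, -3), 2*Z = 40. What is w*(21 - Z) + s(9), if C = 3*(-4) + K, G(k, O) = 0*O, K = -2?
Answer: -16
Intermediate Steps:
Z = 20 (Z = (½)*40 = 20)
G(k, O) = 0
w = 0
C = -14 (C = 3*(-4) - 2 = -12 - 2 = -14)
s(u) = -16 (s(u) = 3 + (-5 - 14) = 3 - 19 = -16)
w*(21 - Z) + s(9) = 0*(21 - 1*20) - 16 = 0*(21 - 20) - 16 = 0*1 - 16 = 0 - 16 = -16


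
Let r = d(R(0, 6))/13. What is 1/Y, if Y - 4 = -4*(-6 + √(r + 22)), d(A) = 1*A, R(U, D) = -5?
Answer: 91/1424 + √3653/1424 ≈ 0.10635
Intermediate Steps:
d(A) = A
r = -5/13 ≈ -0.38462
Y = 28 - 4*√3653/13 (Y = 4 - 4*(-6 + √(-5/13 + 22)) = 4 - 4*(-6 + √(281/13)) = 4 - 4*(-6 + √3653/13) = 4 + (24 - 4*√3653/13) = 28 - 4*√3653/13 ≈ 9.4031)
1/Y = 1/(28 - 4*√3653/13)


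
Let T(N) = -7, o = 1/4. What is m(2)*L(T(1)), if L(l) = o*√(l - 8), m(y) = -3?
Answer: -3*I*√15/4 ≈ -2.9047*I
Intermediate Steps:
o = ¼ ≈ 0.25000
L(l) = √(-8 + l)/4 (L(l) = √(l - 8)/4 = √(-8 + l)/4)
m(2)*L(T(1)) = -3*√(-8 - 7)/4 = -3*√(-15)/4 = -3*I*√15/4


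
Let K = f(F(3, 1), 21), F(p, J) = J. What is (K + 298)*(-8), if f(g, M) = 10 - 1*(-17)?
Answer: -2600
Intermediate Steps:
f(g, M) = 27 (f(g, M) = 10 + 17 = 27)
K = 27
(K + 298)*(-8) = (27 + 298)*(-8) = 325*(-8) = -2600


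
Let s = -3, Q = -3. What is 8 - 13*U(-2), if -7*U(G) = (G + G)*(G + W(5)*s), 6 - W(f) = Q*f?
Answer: 3436/7 ≈ 490.86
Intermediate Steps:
W(f) = 6 + 3*f (W(f) = 6 - (-3)*f = 6 + 3*f)
U(G) = -2*G*(-63 + G)/7 (U(G) = -(G + G)*(G + (6 + 3*5)*(-3))/7 = -2*G*(G + (6 + 15)*(-3))/7 = -2*G*(G + 21*(-3))/7 = -2*G*(G - 63)/7 = -2*G*(-63 + G)/7)
8 - 13*U(-2) = 8 - 26*(-2)*(63 - 1*(-2))/7 = 8 - 26*(-2)*(63 + 2)/7 = 8 - 26*(-2)*65/7 = 8 - 13*(-260/7) = 8 + 3380/7 = 3436/7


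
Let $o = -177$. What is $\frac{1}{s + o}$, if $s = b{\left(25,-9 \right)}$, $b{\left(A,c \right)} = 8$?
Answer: $- \frac{1}{169} \approx -0.0059172$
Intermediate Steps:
$s = 8$
$\frac{1}{s + o} = \frac{1}{8 - 177} = \frac{1}{-169} = - \frac{1}{169}$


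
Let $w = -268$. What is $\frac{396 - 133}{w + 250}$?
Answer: $- \frac{263}{18} \approx -14.611$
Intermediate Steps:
$\frac{396 - 133}{w + 250} = \frac{396 - 133}{-268 + 250} = \frac{396 - 133}{-18} = \left(396 - 133\right) \left(- \frac{1}{18}\right) = 263 \left(- \frac{1}{18}\right) = - \frac{263}{18}$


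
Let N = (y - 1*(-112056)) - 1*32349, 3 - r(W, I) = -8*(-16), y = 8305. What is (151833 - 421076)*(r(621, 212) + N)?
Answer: -23662959541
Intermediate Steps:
r(W, I) = -125 (r(W, I) = 3 - (-8)*(-16) = 3 - 1*128 = 3 - 128 = -125)
N = 88012 (N = (8305 - 1*(-112056)) - 1*32349 = (8305 + 112056) - 32349 = 120361 - 32349 = 88012)
(151833 - 421076)*(r(621, 212) + N) = (151833 - 421076)*(-125 + 88012) = -269243*87887 = -23662959541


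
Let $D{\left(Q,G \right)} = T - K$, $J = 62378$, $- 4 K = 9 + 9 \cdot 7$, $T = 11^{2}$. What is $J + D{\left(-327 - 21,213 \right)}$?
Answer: $62517$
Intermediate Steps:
$T = 121$
$K = -18$ ($K = - \frac{9 + 9 \cdot 7}{4} = - \frac{9 + 63}{4} = \left(- \frac{1}{4}\right) 72 = -18$)
$D{\left(Q,G \right)} = 139$ ($D{\left(Q,G \right)} = 121 - -18 = 121 + 18 = 139$)
$J + D{\left(-327 - 21,213 \right)} = 62378 + 139 = 62517$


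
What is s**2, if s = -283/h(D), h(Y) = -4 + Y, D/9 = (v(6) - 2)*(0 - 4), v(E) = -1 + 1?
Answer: 80089/4624 ≈ 17.320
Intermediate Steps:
v(E) = 0
D = 72 (D = 9*((0 - 2)*(0 - 4)) = 9*(-2*(-4)) = 9*8 = 72)
s = -283/68 (s = -283/(-4 + 72) = -283/68 ≈ -4.1618)
s**2 = (-283/68)**2 = 80089/4624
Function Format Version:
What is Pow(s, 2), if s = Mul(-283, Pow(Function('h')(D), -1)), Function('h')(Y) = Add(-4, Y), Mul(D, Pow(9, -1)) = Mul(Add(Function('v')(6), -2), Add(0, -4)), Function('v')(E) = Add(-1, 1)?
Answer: Rational(80089, 4624) ≈ 17.320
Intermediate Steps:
Function('v')(E) = 0
D = 72 (D = Mul(9, Mul(Add(0, -2), Add(0, -4))) = Mul(9, Mul(-2, -4)) = Mul(9, 8) = 72)
s = Rational(-283, 68) (s = Mul(-283, Pow(Add(-4, 72), -1)) = Mul(-283, Pow(68, -1)) = Mul(-283, Rational(1, 68)) = Rational(-283, 68) ≈ -4.1618)
Pow(s, 2) = Pow(Rational(-283, 68), 2) = Rational(80089, 4624)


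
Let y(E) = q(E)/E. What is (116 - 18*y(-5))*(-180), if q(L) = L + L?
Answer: -14400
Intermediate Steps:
q(L) = 2*L
y(E) = 2 (y(E) = (2*E)/E = 2)
(116 - 18*y(-5))*(-180) = (116 - 18*2)*(-180) = (116 - 36)*(-180) = 80*(-180) = -14400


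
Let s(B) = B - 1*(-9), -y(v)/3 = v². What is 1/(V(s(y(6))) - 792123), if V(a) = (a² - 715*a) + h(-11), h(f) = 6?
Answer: -1/711531 ≈ -1.4054e-6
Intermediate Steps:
y(v) = -3*v²
s(B) = 9 + B (s(B) = B + 9 = 9 + B)
V(a) = 6 + a² - 715*a (V(a) = (a² - 715*a) + 6 = 6 + a² - 715*a)
1/(V(s(y(6))) - 792123) = 1/((6 + (9 - 3*6²)² - 715*(9 - 3*6²)) - 792123) = 1/((6 + (9 - 3*36)² - 715*(9 - 3*36)) - 792123) = 1/((6 + (9 - 108)² - 715*(9 - 108)) - 792123) = 1/((6 + (-99)² - 715*(-99)) - 792123) = 1/((6 + 9801 + 70785) - 792123) = 1/(80592 - 792123) = 1/(-711531) = -1/711531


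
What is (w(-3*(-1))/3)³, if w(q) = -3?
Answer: -1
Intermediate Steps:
(w(-3*(-1))/3)³ = (-3/3)³ = (-3*⅓)³ = (-1)³ = -1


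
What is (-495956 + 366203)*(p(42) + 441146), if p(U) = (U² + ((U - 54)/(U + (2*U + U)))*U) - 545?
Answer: -57397796586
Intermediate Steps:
p(U) = -1117/2 + U² + U/4 (p(U) = (U² + ((-54 + U)/(U + 3*U))*U) - 545 = (U² + ((-54 + U)/((4*U)))*U) - 545 = (U² + ((-54 + U)*(1/(4*U)))*U) - 545 = (U² + ((-54 + U)/(4*U))*U) - 545 = (U² + (-27/2 + U/4)) - 545 = (-27/2 + U² + U/4) - 545 = -1117/2 + U² + U/4)
(-495956 + 366203)*(p(42) + 441146) = (-495956 + 366203)*((-1117/2 + 42² + (¼)*42) + 441146) = -129753*((-1117/2 + 1764 + 21/2) + 441146) = -129753*(1216 + 441146) = -129753*442362 = -57397796586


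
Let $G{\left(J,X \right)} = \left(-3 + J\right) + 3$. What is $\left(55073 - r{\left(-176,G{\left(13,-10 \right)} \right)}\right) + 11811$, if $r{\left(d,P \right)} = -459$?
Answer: $67343$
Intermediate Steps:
$G{\left(J,X \right)} = J$
$\left(55073 - r{\left(-176,G{\left(13,-10 \right)} \right)}\right) + 11811 = \left(55073 - -459\right) + 11811 = \left(55073 + 459\right) + 11811 = 55532 + 11811 = 67343$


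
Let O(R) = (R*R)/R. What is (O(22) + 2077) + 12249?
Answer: 14348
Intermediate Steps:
O(R) = R (O(R) = R²/R = R)
(O(22) + 2077) + 12249 = (22 + 2077) + 12249 = 2099 + 12249 = 14348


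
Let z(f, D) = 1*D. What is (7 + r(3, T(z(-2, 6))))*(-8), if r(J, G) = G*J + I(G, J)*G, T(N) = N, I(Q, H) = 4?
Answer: -392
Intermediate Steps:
z(f, D) = D
r(J, G) = 4*G + G*J (r(J, G) = G*J + 4*G = 4*G + G*J)
(7 + r(3, T(z(-2, 6))))*(-8) = (7 + 6*(4 + 3))*(-8) = (7 + 6*7)*(-8) = (7 + 42)*(-8) = 49*(-8) = -392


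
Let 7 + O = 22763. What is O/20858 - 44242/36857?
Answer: -42040872/384381653 ≈ -0.10937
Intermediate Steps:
O = 22756 (O = -7 + 22763 = 22756)
O/20858 - 44242/36857 = 22756/20858 - 44242/36857 = 22756*(1/20858) - 44242*1/36857 = 11378/10429 - 44242/36857 = -42040872/384381653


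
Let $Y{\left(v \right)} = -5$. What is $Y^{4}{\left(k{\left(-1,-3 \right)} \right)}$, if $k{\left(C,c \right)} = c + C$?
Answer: $625$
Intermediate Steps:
$k{\left(C,c \right)} = C + c$
$Y^{4}{\left(k{\left(-1,-3 \right)} \right)} = \left(-5\right)^{4} = 625$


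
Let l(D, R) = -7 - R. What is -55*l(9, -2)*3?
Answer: 825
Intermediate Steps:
-55*l(9, -2)*3 = -55*(-7 - 1*(-2))*3 = -55*(-7 + 2)*3 = -55*(-5)*3 = 275*3 = 825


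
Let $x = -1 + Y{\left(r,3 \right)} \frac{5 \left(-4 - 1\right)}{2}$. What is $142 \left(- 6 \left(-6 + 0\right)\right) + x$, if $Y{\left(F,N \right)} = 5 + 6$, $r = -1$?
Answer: $\frac{9947}{2} \approx 4973.5$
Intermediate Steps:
$Y{\left(F,N \right)} = 11$
$x = - \frac{277}{2}$ ($x = -1 + 11 \frac{5 \left(-4 - 1\right)}{2} = -1 + 11 \cdot 5 \left(-5\right) \frac{1}{2} = -1 + 11 \left(\left(-25\right) \frac{1}{2}\right) = -1 + 11 \left(- \frac{25}{2}\right) = -1 - \frac{275}{2} = - \frac{277}{2} \approx -138.5$)
$142 \left(- 6 \left(-6 + 0\right)\right) + x = 142 \left(- 6 \left(-6 + 0\right)\right) - \frac{277}{2} = 142 \left(\left(-6\right) \left(-6\right)\right) - \frac{277}{2} = 142 \cdot 36 - \frac{277}{2} = 5112 - \frac{277}{2} = \frac{9947}{2}$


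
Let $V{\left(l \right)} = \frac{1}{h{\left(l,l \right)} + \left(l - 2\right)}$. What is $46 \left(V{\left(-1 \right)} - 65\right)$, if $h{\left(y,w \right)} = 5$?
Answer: $-2967$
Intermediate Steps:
$V{\left(l \right)} = \frac{1}{3 + l}$ ($V{\left(l \right)} = \frac{1}{5 + \left(l - 2\right)} = \frac{1}{5 + \left(-2 + l\right)} = \frac{1}{3 + l}$)
$46 \left(V{\left(-1 \right)} - 65\right) = 46 \left(\frac{1}{3 - 1} - 65\right) = 46 \left(\frac{1}{2} - 65\right) = 46 \left(- \frac{129}{2}\right) = -2967$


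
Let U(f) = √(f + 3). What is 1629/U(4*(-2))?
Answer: -1629*I*√5/5 ≈ -728.51*I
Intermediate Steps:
U(f) = √(3 + f)
1629/U(4*(-2)) = 1629/(√(3 + 4*(-2))) = 1629/(√(3 - 8)) = 1629/(√(-5)) = 1629/((I*√5)) = 1629*(-I*√5/5) = -1629*I*√5/5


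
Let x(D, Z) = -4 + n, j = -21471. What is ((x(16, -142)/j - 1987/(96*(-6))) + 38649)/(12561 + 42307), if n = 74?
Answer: 159342081887/226189598976 ≈ 0.70446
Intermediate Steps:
x(D, Z) = 70 (x(D, Z) = -4 + 74 = 70)
((x(16, -142)/j - 1987/(96*(-6))) + 38649)/(12561 + 42307) = ((70/(-21471) - 1987/(96*(-6))) + 38649)/(12561 + 42307) = ((70*(-1/21471) - 1987/(-576)) + 38649)/54868 = ((-70/21471 - 1987*(-1/576)) + 38649)*(1/54868) = ((-70/21471 + 1987/576) + 38649)*(1/54868) = (14207519/4122432 + 38649)*(1/54868) = (159342081887/4122432)*(1/54868) = 159342081887/226189598976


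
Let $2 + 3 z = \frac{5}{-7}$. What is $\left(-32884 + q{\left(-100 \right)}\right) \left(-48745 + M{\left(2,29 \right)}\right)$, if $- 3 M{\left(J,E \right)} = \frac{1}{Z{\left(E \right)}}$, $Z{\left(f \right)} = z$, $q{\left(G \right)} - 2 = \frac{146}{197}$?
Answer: $\frac{5999223693984}{3743} \approx 1.6028 \cdot 10^{9}$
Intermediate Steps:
$q{\left(G \right)} = \frac{540}{197}$ ($q{\left(G \right)} = 2 + \frac{146}{197} = \frac{540}{197}$)
$z = - \frac{19}{21}$ ($z = - \frac{2}{3} + \frac{5 \frac{1}{-7}}{3} = - \frac{2}{3} + \frac{5 \left(- \frac{1}{7}\right)}{3} = - \frac{2}{3} + \frac{1}{3} \left(- \frac{5}{7}\right) = - \frac{2}{3} - \frac{5}{21} = - \frac{19}{21} \approx -0.90476$)
$Z{\left(f \right)} = - \frac{19}{21}$
$M{\left(J,E \right)} = \frac{7}{19}$ ($M{\left(J,E \right)} = - \frac{1}{3 \left(- \frac{19}{21}\right)} = \left(- \frac{1}{3}\right) \left(- \frac{21}{19}\right) = \frac{7}{19}$)
$\left(-32884 + q{\left(-100 \right)}\right) \left(-48745 + M{\left(2,29 \right)}\right) = \left(-32884 + \frac{540}{197}\right) \left(-48745 + \frac{7}{19}\right) = \left(- \frac{6477608}{197}\right) \left(- \frac{926148}{19}\right) = \frac{5999223693984}{3743}$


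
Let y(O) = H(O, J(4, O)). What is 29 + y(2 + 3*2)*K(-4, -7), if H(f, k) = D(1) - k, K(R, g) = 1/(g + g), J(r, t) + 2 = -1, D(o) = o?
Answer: 201/7 ≈ 28.714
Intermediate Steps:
J(r, t) = -3 (J(r, t) = -2 - 1 = -3)
K(R, g) = 1/(2*g)
H(f, k) = 1 - k
y(O) = 4 (y(O) = 1 - 1*(-3) = 1 + 3 = 4)
29 + y(2 + 3*2)*K(-4, -7) = 29 + 4*((½)/(-7)) = 29 + 4*((½)*(-⅐)) = 29 + 4*(-1/14) = 29 - 2/7 = 201/7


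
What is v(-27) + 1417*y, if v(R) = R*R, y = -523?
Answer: -740362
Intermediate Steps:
v(R) = R²
v(-27) + 1417*y = (-27)² + 1417*(-523) = 729 - 741091 = -740362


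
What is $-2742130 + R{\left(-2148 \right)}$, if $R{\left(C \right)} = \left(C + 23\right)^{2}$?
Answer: $1773495$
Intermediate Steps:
$R{\left(C \right)} = \left(23 + C\right)^{2}$
$-2742130 + R{\left(-2148 \right)} = -2742130 + \left(23 - 2148\right)^{2} = -2742130 + \left(-2125\right)^{2} = -2742130 + 4515625 = 1773495$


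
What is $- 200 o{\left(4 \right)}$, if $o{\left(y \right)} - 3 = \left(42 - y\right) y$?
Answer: $-31000$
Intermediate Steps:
$o{\left(y \right)} = 3 + y \left(42 - y\right)$ ($o{\left(y \right)} = 3 + \left(42 - y\right) y = 3 + y \left(42 - y\right)$)
$- 200 o{\left(4 \right)} = - 200 \left(3 - 4^{2} + 42 \cdot 4\right) = - 200 \left(3 - 16 + 168\right) = \left(-200\right) 155 = -31000$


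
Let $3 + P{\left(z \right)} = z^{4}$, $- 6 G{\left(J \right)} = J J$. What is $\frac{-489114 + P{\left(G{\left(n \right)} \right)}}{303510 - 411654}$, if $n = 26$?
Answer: $- \frac{13012073059}{8759664} \approx -1485.5$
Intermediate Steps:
$G{\left(J \right)} = - \frac{J^{2}}{6}$ ($G{\left(J \right)} = - \frac{J J}{6} = - \frac{J^{2}}{6}$)
$P{\left(z \right)} = -3 + z^{4}$
$\frac{-489114 + P{\left(G{\left(n \right)} \right)}}{303510 - 411654} = \frac{-489114 - \left(3 - \left(- \frac{26^{2}}{6}\right)^{4}\right)}{303510 - 411654} = \frac{-489114 - \left(3 - \left(\left(- \frac{1}{6}\right) 676\right)^{4}\right)}{-108144} = \left(-489114 - \left(3 - \left(- \frac{338}{3}\right)^{4}\right)\right) \left(- \frac{1}{108144}\right) = \left(-489114 + \left(-3 + \frac{13051691536}{81}\right)\right) \left(- \frac{1}{108144}\right) = \left(-489114 + \frac{13051691293}{81}\right) \left(- \frac{1}{108144}\right) = \frac{13012073059}{81} \left(- \frac{1}{108144}\right) = - \frac{13012073059}{8759664}$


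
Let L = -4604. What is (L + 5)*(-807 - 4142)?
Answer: 22760451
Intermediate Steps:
(L + 5)*(-807 - 4142) = (-4604 + 5)*(-807 - 4142) = -4599*(-4949) = 22760451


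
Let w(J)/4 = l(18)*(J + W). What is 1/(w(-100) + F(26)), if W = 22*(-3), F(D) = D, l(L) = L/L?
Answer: -1/638 ≈ -0.0015674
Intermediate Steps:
l(L) = 1
W = -66
w(J) = -264 + 4*J (w(J) = 4*(1*(J - 66)) = 4*(1*(-66 + J)) = 4*(-66 + J) = -264 + 4*J)
1/(w(-100) + F(26)) = 1/((-264 + 4*(-100)) + 26) = 1/((-264 - 400) + 26) = 1/(-664 + 26) = 1/(-638) = -1/638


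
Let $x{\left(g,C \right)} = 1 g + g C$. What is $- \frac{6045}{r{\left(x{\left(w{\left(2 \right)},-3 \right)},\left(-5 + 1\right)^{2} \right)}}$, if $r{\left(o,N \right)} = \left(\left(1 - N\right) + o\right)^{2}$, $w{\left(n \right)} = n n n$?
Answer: $- \frac{195}{31} \approx -6.2903$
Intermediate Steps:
$w{\left(n \right)} = n^{3}$ ($w{\left(n \right)} = n^{2} n = n^{3}$)
$x{\left(g,C \right)} = g + C g$
$r{\left(o,N \right)} = \left(1 + o - N\right)^{2}$
$- \frac{6045}{r{\left(x{\left(w{\left(2 \right)},-3 \right)},\left(-5 + 1\right)^{2} \right)}} = - \frac{6045}{\left(1 + 2^{3} \left(1 - 3\right) - \left(-5 + 1\right)^{2}\right)^{2}} = - \frac{6045}{\left(1 + 8 \left(-2\right) - \left(-4\right)^{2}\right)^{2}} = - \frac{6045}{\left(1 - 16 - 16\right)^{2}} = - \frac{6045}{\left(-31\right)^{2}} = - \frac{6045}{961} = \left(-6045\right) \frac{1}{961} = - \frac{195}{31}$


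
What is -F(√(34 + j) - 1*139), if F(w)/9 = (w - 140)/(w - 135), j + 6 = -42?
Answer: -22938/2503 - 3*I*√14/5006 ≈ -9.1642 - 0.0022423*I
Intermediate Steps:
j = -48 (j = -6 - 42 = -48)
F(w) = 9*(-140 + w)/(-135 + w) (F(w) = 9*((w - 140)/(w - 135)) = 9*((-140 + w)/(-135 + w)) = 9*(-140 + w)/(-135 + w))
-F(√(34 + j) - 1*139) = -9*(-140 + (√(34 - 48) - 1*139))/(-135 + (√(34 - 48) - 1*139)) = -9*(-140 + (√(-14) - 139))/(-135 + (√(-14) - 139)) = -9*(-140 + (I*√14 - 139))/(-135 + (I*√14 - 139)) = -9*(-140 + (-139 + I*√14))/(-135 + (-139 + I*√14)) = -9*(-279 + I*√14)/(-274 + I*√14)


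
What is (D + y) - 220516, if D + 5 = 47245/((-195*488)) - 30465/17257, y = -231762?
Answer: -148546411287665/328435224 ≈ -4.5229e+5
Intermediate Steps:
D = -2385047393/328435224 (D = -5 + (47245/((-195*488)) - 30465/17257) = -5 + (47245/(-95160) - 30465*1/17257) = -5 + (47245*(-1/95160) - 30465/17257) = -5 + (-9449/19032 - 30465/17257) = -5 - 742871273/328435224 = -2385047393/328435224 ≈ -7.2618)
(D + y) - 220516 = (-2385047393/328435224 - 231762) - 220516 = -76121189432081/328435224 - 220516 = -148546411287665/328435224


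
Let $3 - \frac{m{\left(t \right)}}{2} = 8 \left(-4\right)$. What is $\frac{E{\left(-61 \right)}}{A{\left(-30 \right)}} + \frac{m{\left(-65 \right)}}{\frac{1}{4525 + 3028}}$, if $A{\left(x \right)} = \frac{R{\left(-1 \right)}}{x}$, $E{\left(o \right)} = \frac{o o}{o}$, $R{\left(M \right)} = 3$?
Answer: $529320$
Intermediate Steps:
$m{\left(t \right)} = 70$ ($m{\left(t \right)} = 6 - 2 \cdot 8 \left(-4\right) = 6 - -64 = 6 + 64 = 70$)
$E{\left(o \right)} = o$ ($E{\left(o \right)} = \frac{o^{2}}{o} = o$)
$A{\left(x \right)} = \frac{3}{x}$
$\frac{E{\left(-61 \right)}}{A{\left(-30 \right)}} + \frac{m{\left(-65 \right)}}{\frac{1}{4525 + 3028}} = - \frac{61}{3 \frac{1}{-30}} + \frac{70}{\frac{1}{4525 + 3028}} = - \frac{61}{3 \left(- \frac{1}{30}\right)} + \frac{70}{\frac{1}{7553}} = - \frac{61}{- \frac{1}{10}} + 70 \frac{1}{\frac{1}{7553}} = \left(-61\right) \left(-10\right) + 70 \cdot 7553 = 610 + 528710 = 529320$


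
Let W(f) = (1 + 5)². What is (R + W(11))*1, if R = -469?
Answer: -433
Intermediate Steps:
W(f) = 36 (W(f) = 6² = 36)
(R + W(11))*1 = (-469 + 36)*1 = -433*1 = -433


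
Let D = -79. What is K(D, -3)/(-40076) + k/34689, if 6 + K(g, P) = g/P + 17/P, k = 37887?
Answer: 379462660/347549091 ≈ 1.0918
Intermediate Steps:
K(g, P) = -6 + 17/P + g/P (K(g, P) = -6 + (g/P + 17/P) = -6 + (17/P + g/P) = -6 + 17/P + g/P)
K(D, -3)/(-40076) + k/34689 = ((17 - 79 - 6*(-3))/(-3))/(-40076) + 37887/34689 = -(17 - 79 + 18)/3*(-1/40076) + 37887*(1/34689) = -⅓*(-44)*(-1/40076) + 12629/11563 = (44/3)*(-1/40076) + 12629/11563 = -11/30057 + 12629/11563 = 379462660/347549091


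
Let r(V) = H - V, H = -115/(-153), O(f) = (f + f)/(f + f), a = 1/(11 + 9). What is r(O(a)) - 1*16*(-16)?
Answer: 39130/153 ≈ 255.75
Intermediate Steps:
a = 1/20 ≈ 0.050000
O(f) = 1 (O(f) = (2*f)/((2*f)) = (2*f)*(1/(2*f)) = 1)
H = 115/153 (H = -115*(-1/153) = 115/153 ≈ 0.75163)
r(V) = 115/153 - V
r(O(a)) - 1*16*(-16) = (115/153 - 1*1) - 1*16*(-16) = (115/153 - 1) - 16*(-16) = -38/153 - 1*(-256) = -38/153 + 256 = 39130/153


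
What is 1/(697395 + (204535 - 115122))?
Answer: 1/786808 ≈ 1.2710e-6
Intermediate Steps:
1/(697395 + (204535 - 115122)) = 1/(697395 + 89413) = 1/786808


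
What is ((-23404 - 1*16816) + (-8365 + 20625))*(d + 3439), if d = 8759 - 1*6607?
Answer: -156324360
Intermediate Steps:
d = 2152 (d = 8759 - 6607 = 2152)
((-23404 - 1*16816) + (-8365 + 20625))*(d + 3439) = ((-23404 - 1*16816) + (-8365 + 20625))*(2152 + 3439) = ((-23404 - 16816) + 12260)*5591 = (-40220 + 12260)*5591 = -27960*5591 = -156324360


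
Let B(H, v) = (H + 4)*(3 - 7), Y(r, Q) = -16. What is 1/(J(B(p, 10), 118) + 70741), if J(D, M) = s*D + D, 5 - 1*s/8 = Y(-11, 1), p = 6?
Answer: 1/63981 ≈ 1.5630e-5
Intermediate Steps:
s = 168 (s = 40 - 8*(-16) = 40 + 128 = 168)
B(H, v) = -16 - 4*H (B(H, v) = (4 + H)*(-4) = -16 - 4*H)
J(D, M) = 169*D (J(D, M) = 168*D + D = 169*D)
1/(J(B(p, 10), 118) + 70741) = 1/(169*(-16 - 4*6) + 70741) = 1/(169*(-16 - 24) + 70741) = 1/(169*(-40) + 70741) = 1/(-6760 + 70741) = 1/63981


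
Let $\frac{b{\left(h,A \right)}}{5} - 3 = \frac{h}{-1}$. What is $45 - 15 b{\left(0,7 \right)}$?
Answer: $-180$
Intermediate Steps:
$b{\left(h,A \right)} = 15 - 5 h$ ($b{\left(h,A \right)} = 15 + 5 \frac{h}{-1} = 15 + 5 h \left(-1\right) = 15 + 5 \left(- h\right) = 15 - 5 h$)
$45 - 15 b{\left(0,7 \right)} = 45 - 15 \left(15 - 0\right) = 45 - 15 \left(15 + 0\right) = 45 - 225 = -180$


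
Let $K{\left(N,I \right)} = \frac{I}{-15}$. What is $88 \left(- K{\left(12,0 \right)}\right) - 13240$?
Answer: $-13240$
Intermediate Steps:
$K{\left(N,I \right)} = - \frac{I}{15}$ ($K{\left(N,I \right)} = I \left(- \frac{1}{15}\right) = - \frac{I}{15}$)
$88 \left(- K{\left(12,0 \right)}\right) - 13240 = 88 \left(- \frac{\left(-1\right) 0}{15}\right) - 13240 = 88 \left(\left(-1\right) 0\right) - 13240 = 88 \cdot 0 - 13240 = 0 - 13240 = -13240$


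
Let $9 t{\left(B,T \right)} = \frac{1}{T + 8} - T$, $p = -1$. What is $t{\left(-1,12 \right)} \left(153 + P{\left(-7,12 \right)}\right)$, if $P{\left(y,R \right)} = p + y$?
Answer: $- \frac{6931}{36} \approx -192.53$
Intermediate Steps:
$t{\left(B,T \right)} = - \frac{T}{9} + \frac{1}{9 \left(8 + T\right)}$ ($t{\left(B,T \right)} = \frac{\frac{1}{T + 8} - T}{9} = \frac{\frac{1}{8 + T} - T}{9} = - \frac{T}{9} + \frac{1}{9 \left(8 + T\right)}$)
$P{\left(y,R \right)} = -1 + y$
$t{\left(-1,12 \right)} \left(153 + P{\left(-7,12 \right)}\right) = \frac{1 - 12^{2} - 96}{9 \left(8 + 12\right)} \left(153 - 8\right) = \frac{1 - 144 - 96}{9 \cdot 20} \left(153 - 8\right) = \frac{1}{9} \cdot \frac{1}{20} \left(1 - 144 - 96\right) 145 = \frac{1}{9} \cdot \frac{1}{20} \left(-239\right) 145 = \left(- \frac{239}{180}\right) 145 = - \frac{6931}{36}$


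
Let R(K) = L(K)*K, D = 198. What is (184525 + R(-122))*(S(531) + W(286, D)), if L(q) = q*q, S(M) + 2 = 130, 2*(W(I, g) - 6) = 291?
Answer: -911909557/2 ≈ -4.5595e+8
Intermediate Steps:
W(I, g) = 303/2 (W(I, g) = 6 + (½)*291 = 6 + 291/2 = 303/2)
S(M) = 128 (S(M) = -2 + 130 = 128)
L(q) = q²
R(K) = K³ (R(K) = K²*K = K³)
(184525 + R(-122))*(S(531) + W(286, D)) = (184525 + (-122)³)*(128 + 303/2) = (184525 - 1815848)*(559/2) = -1631323*559/2 = -911909557/2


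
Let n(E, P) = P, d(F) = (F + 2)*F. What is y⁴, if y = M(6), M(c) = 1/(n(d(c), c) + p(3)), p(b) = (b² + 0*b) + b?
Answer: 1/104976 ≈ 9.5260e-6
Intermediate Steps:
p(b) = b + b² (p(b) = (b² + 0) + b = b² + b = b + b²)
d(F) = F*(2 + F) (d(F) = (2 + F)*F = F*(2 + F))
M(c) = 1/(12 + c) (M(c) = 1/(c + 3*(1 + 3)) = 1/(c + 3*4) = 1/(c + 12) = 1/(12 + c))
y = 1/18 (y = 1/(12 + 6) = 1/18 ≈ 0.055556)
y⁴ = (1/18)⁴ = 1/104976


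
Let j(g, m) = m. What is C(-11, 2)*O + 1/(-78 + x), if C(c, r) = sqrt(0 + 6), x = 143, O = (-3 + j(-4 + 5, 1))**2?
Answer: 1/65 + 4*sqrt(6) ≈ 9.8133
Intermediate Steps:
O = 4 (O = (-3 + 1)**2 = (-2)**2 = 4)
C(c, r) = sqrt(6)
C(-11, 2)*O + 1/(-78 + x) = sqrt(6)*4 + 1/(-78 + 143) = 4*sqrt(6) + 1/65 = 1/65 + 4*sqrt(6)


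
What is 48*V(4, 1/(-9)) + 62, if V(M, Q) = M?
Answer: 254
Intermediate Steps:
48*V(4, 1/(-9)) + 62 = 48*4 + 62 = 192 + 62 = 254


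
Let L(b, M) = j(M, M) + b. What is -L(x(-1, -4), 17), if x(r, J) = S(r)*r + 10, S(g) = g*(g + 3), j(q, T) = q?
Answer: -29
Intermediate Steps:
S(g) = g*(3 + g)
x(r, J) = 10 + r²*(3 + r) (x(r, J) = (r*(3 + r))*r + 10 = r²*(3 + r) + 10 = 10 + r²*(3 + r))
L(b, M) = M + b
-L(x(-1, -4), 17) = -(17 + (10 + (-1)²*(3 - 1))) = -(17 + (10 + 1*2)) = -(17 + (10 + 2)) = -(17 + 12) = -1*29 = -29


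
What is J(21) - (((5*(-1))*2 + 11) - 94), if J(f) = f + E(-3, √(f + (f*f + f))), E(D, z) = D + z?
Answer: 111 + √483 ≈ 132.98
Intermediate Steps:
J(f) = -3 + f + √(f² + 2*f) (J(f) = f + (-3 + √(f + (f*f + f))) = f + (-3 + √(f + (f² + f))) = f + (-3 + √(f + (f + f²))) = f + (-3 + √(f² + 2*f)) = -3 + f + √(f² + 2*f))
J(21) - (((5*(-1))*2 + 11) - 94) = (-3 + 21 + √(21*(2 + 21))) - (((5*(-1))*2 + 11) - 94) = (-3 + 21 + √(21*23)) - ((-5*2 + 11) - 94) = (-3 + 21 + √483) - ((-10 + 11) - 94) = (18 + √483) - (1 - 94) = (18 + √483) - 1*(-93) = (18 + √483) + 93 = 111 + √483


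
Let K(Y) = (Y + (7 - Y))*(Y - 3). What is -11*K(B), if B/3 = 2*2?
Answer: -693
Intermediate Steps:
B = 12 (B = 3*(2*2) = 3*4 = 12)
K(Y) = -21 + 7*Y (K(Y) = 7*(-3 + Y) = -21 + 7*Y)
-11*K(B) = -11*(-21 + 7*12) = -11*(-21 + 84) = -11*63 = -693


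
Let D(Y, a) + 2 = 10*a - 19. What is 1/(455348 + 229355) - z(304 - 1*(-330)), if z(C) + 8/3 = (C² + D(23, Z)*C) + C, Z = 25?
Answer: -1125186133957/2054109 ≈ -5.4777e+5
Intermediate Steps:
D(Y, a) = -21 + 10*a (D(Y, a) = -2 + (10*a - 19) = -2 + (-19 + 10*a) = -21 + 10*a)
z(C) = -8/3 + C² + 230*C (z(C) = -8/3 + ((C² + (-21 + 10*25)*C) + C) = -8/3 + ((C² + (-21 + 250)*C) + C) = -8/3 + ((C² + 229*C) + C) = -8/3 + (C² + 230*C) = -8/3 + C² + 230*C)
1/(455348 + 229355) - z(304 - 1*(-330)) = 1/(455348 + 229355) - (-8/3 + (304 - 1*(-330))² + 230*(304 - 1*(-330))) = 1/684703 - (-8/3 + (304 + 330)² + 230*(304 + 330)) = 1/684703 - (-8/3 + 634² + 230*634) = 1/684703 - (-8/3 + 401956 + 145820) = 1/684703 - 1*1643320/3 = 1/684703 - 1643320/3 = -1125186133957/2054109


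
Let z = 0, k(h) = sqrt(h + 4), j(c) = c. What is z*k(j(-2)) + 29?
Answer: 29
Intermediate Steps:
k(h) = sqrt(4 + h)
z*k(j(-2)) + 29 = 0*sqrt(4 - 2) + 29 = 0*sqrt(2) + 29 = 0 + 29 = 29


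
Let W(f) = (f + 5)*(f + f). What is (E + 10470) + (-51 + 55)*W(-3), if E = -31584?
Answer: -21162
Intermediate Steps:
W(f) = 2*f*(5 + f) (W(f) = (5 + f)*(2*f) = 2*f*(5 + f))
(E + 10470) + (-51 + 55)*W(-3) = (-31584 + 10470) + (-51 + 55)*(2*(-3)*(5 - 3)) = -21114 + 4*(2*(-3)*2) = -21114 + 4*(-12) = -21114 - 48 = -21162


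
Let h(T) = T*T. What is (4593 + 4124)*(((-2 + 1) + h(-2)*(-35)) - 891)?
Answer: -8995944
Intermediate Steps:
h(T) = T²
(4593 + 4124)*(((-2 + 1) + h(-2)*(-35)) - 891) = (4593 + 4124)*(((-2 + 1) + (-2)²*(-35)) - 891) = 8717*((-1 + 4*(-35)) - 891) = 8717*((-1 - 140) - 891) = 8717*(-141 - 891) = 8717*(-1032) = -8995944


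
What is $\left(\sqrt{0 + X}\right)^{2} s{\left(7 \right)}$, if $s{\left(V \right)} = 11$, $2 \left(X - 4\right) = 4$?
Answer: $66$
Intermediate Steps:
$X = 6$ ($X = 4 + \frac{1}{2} \cdot 4 = 4 + 2 = 6$)
$\left(\sqrt{0 + X}\right)^{2} s{\left(7 \right)} = \left(\sqrt{0 + 6}\right)^{2} \cdot 11 = \left(\sqrt{6}\right)^{2} \cdot 11 = 6 \cdot 11 = 66$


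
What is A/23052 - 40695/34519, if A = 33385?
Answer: 214315675/795731988 ≈ 0.26933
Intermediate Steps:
A/23052 - 40695/34519 = 33385/23052 - 40695/34519 = 214315675/795731988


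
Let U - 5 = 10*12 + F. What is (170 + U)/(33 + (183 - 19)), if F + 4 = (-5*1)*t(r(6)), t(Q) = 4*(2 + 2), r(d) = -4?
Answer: 211/197 ≈ 1.0711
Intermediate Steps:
t(Q) = 16 (t(Q) = 4*4 = 16)
F = -84 (F = -4 - 5*1*16 = -4 - 5*16 = -4 - 80 = -84)
U = 41 (U = 5 + (10*12 - 84) = 5 + (120 - 84) = 5 + 36 = 41)
(170 + U)/(33 + (183 - 19)) = (170 + 41)/(33 + (183 - 19)) = 211/(33 + 164) = 211/197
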